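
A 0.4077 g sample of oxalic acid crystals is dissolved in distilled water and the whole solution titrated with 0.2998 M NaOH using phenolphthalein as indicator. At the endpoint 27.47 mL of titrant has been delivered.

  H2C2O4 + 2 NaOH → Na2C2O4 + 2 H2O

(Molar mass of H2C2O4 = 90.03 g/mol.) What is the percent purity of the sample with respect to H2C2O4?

90.93 %

n(NaOH) = 0.02747 L × 0.2998 mol/L = 8.236 × 10^-3 mol
From the 1:2 ratio, n(H2C2O4) = 1/2 × 8.236 × 10^-3 = 4.118 × 10^-3 mol
mass of H2C2O4 = 4.118 × 10^-3 × 90.03 g/mol = 0.3707 g
% H2C2O4 = 0.3707 / 0.4077 × 100 = 90.93 %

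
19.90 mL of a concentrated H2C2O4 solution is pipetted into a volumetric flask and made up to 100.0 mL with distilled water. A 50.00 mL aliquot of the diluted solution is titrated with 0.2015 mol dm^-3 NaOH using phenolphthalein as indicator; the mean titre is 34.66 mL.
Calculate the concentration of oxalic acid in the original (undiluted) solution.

0.3510 mol/L

H2C2O4 + 2 NaOH → Na2C2O4 + 2 H2O
n(NaOH) = 0.03466 × 0.2015 = 6.984 × 10^-3 mol
From the 1:2 ratio, n(H2C2O4) in the aliquot = 1/2 × 6.984 × 10^-3 = 3.492 × 10^-3 mol
[H2C2O4]_dilute = 3.492 × 10^-3 / 0.05000 = 0.06984 mol/L
Dilution factor = 100.0 / 19.90 = 5.025
[H2C2O4]_stock = 0.06984 × 5.025 = 0.3510 mol/L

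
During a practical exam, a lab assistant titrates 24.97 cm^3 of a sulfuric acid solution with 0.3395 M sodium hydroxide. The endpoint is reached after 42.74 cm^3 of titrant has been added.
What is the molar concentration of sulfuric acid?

0.2906 M

H2SO4 + 2 NaOH → Na2SO4 + 2 H2O
n(NaOH) = 0.04274 L × 0.3395 mol/L = 0.01451 mol
From the 1:2 mole ratio, n(H2SO4) = 1/2 × 0.01451 = 7.255 × 10^-3 mol
[H2SO4] = 7.255 × 10^-3 mol / 0.02497 L = 0.2906 mol/L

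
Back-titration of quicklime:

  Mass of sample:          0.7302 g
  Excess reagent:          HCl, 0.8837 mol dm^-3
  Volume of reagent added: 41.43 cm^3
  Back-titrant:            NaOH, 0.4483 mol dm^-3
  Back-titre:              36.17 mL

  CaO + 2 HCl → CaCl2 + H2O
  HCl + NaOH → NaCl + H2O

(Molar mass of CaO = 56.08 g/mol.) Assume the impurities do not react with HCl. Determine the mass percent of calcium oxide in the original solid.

78.32 %

n(HCl) added = 0.04143 × 0.8837 = 0.03661 mol
n(NaOH) used in back-titration = 0.03617 × 0.4483 = 0.01622 mol
n(HCl) left over = 0.01622 mol (1:1 ratio)
n(HCl) consumed by analyte = 0.03661 − 0.01622 = 0.02040 mol
From the 1:2 ratio, n(CaO) = 1/2 × 0.02040 = 0.01020 mol
mass of CaO = 0.01020 × 56.08 = 0.5719 g
% CaO = 0.5719 / 0.7302 × 100 = 78.32 %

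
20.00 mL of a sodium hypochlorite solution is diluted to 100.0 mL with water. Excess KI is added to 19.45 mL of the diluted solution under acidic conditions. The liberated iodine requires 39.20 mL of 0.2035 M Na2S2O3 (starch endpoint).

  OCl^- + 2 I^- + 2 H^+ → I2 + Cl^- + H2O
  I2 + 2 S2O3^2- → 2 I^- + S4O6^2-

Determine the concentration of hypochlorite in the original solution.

n(S2O3^2-) = 0.03920 × 0.2035 = 7.977 × 10^-3 mol
n(I2) = n(S2O3^2-)/2 = 3.989 × 10^-3 mol
n(OCl^-) in the aliquot = 3.989 × 10^-3 mol (1:1 ratio)
[OCl^-]_dilute = 3.989 × 10^-3 / 0.01945 = 0.2051 mol/L
[OCl^-]_original = 0.2051 × 100.0/20.00 = 1.025 mol/L

1.025 M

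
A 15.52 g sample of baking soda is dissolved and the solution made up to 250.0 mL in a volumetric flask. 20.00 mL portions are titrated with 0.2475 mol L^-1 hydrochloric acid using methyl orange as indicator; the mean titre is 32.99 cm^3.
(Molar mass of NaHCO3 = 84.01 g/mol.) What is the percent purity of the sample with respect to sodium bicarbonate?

55.25 %

NaHCO3 + HCl → NaCl + H2O + CO2
n(HCl) per titration = 0.03299 × 0.2475 = 8.165 × 10^-3 mol
n(NaHCO3) in each aliquot = 8.165 × 10^-3 mol (1:1 ratio)
n(NaHCO3) in the whole flask = 8.165 × 10^-3 × 250.0/20.00 = 0.1021 mol
mass of NaHCO3 = 0.1021 × 84.01 = 8.574 g
% NaHCO3 = 8.574 / 15.52 × 100 = 55.25 %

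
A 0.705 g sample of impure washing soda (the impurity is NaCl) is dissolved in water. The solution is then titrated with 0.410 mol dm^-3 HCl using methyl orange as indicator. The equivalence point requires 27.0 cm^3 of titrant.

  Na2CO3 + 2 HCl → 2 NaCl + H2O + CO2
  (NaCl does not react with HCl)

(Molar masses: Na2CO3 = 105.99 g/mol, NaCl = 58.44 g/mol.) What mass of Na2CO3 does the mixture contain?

n(HCl) = 0.0270 × 0.410 = 0.0111 mol
Let x = n(Na2CO3), y = n(NaCl).
Titrant: 2x = 0.0111;  mass: 105.99x + 58.44y = 0.705
Solving, x = 5.53 × 10^-3 mol, y = 2.03 × 10^-3 mol
mass of Na2CO3 = 5.53 × 10^-3 × 105.99 = 0.587 g

0.587 g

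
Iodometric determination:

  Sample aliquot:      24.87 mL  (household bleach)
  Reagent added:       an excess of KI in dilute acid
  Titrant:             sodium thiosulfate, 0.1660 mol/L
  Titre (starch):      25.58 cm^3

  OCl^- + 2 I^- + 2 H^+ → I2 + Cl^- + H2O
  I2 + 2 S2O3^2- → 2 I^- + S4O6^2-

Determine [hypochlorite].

n(S2O3^2-) = 0.02558 × 0.1660 = 4.246 × 10^-3 mol
n(I2) = n(S2O3^2-)/2 = 2.123 × 10^-3 mol
n(OCl^-) in the aliquot = 2.123 × 10^-3 mol (1:1 ratio)
[OCl^-] = 2.123 × 10^-3 / 0.02487 = 0.08537 mol/L

0.08537 mol/L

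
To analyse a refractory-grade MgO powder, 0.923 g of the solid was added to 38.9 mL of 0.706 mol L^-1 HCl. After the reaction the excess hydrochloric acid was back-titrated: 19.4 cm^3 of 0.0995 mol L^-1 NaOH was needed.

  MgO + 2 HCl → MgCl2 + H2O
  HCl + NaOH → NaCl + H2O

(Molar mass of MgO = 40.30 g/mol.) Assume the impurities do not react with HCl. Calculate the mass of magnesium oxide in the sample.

0.514 g

n(HCl) added = 0.0389 × 0.706 = 0.0275 mol
n(NaOH) used in back-titration = 0.0194 × 0.0995 = 1.93 × 10^-3 mol
n(HCl) left over = 1.93 × 10^-3 mol (1:1 ratio)
n(HCl) consumed by analyte = 0.0275 − 1.93 × 10^-3 = 0.0255 mol
From the 1:2 ratio, n(MgO) = 1/2 × 0.0255 = 0.0128 mol
mass of MgO = 0.0128 × 40.30 = 0.514 g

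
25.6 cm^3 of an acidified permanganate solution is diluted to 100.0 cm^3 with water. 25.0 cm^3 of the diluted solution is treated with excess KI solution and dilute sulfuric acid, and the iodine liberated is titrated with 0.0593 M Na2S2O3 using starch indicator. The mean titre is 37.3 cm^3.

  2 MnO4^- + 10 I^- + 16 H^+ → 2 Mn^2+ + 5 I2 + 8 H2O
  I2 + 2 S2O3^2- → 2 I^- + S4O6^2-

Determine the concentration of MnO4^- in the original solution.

0.0691 M

n(S2O3^2-) = 0.0373 × 0.0593 = 2.21 × 10^-3 mol
n(I2) = n(S2O3^2-)/2 = 1.11 × 10^-3 mol
From the 2:5 ratio, n(MnO4^-) in the aliquot = 2/5 × 1.11 × 10^-3 = 4.42 × 10^-4 mol
[MnO4^-]_dilute = 4.42 × 10^-4 / 0.0250 = 0.0177 mol/L
[MnO4^-]_original = 0.0177 × 100.0/25.6 = 0.0691 mol/L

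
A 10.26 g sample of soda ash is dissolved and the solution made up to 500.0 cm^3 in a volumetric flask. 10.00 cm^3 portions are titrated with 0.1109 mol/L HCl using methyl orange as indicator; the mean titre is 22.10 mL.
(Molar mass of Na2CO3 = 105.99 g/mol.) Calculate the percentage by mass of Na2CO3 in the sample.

63.30 %

Na2CO3 + 2 HCl → 2 NaCl + H2O + CO2
n(HCl) per titration = 0.02210 × 0.1109 = 2.451 × 10^-3 mol
From the 1:2 ratio, n(Na2CO3) in each aliquot = 1/2 × 2.451 × 10^-3 = 1.225 × 10^-3 mol
n(Na2CO3) in the whole flask = 1.225 × 10^-3 × 500.0/10.00 = 0.06127 mol
mass of Na2CO3 = 0.06127 × 105.99 = 6.494 g
% Na2CO3 = 6.494 / 10.26 × 100 = 63.30 %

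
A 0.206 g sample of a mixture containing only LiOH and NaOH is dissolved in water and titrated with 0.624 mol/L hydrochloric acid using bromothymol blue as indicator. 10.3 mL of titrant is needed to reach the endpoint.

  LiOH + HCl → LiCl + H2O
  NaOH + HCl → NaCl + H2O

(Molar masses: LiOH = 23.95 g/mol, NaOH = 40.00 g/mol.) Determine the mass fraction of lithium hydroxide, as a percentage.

n(HCl) = 0.0103 × 0.624 = 6.43 × 10^-3 mol
Let x = n(LiOH), y = n(NaOH).
Titrant: 1x + 1y = 6.43 × 10^-3;  mass: 23.95x + 40.00y = 0.206
Solving, x = 3.18 × 10^-3 mol, y = 3.24 × 10^-3 mol
mass of LiOH = 3.18 × 10^-3 × 23.95 = 0.0762 g
% LiOH = 0.0762 / 0.206 × 100 = 37.0 %

37.0 %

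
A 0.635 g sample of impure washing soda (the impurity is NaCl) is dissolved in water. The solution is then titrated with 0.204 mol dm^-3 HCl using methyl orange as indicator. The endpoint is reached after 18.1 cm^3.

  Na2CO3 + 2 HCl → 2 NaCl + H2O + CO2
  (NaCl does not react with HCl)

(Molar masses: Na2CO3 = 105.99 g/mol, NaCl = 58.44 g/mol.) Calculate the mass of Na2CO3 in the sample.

0.196 g

n(HCl) = 0.0181 × 0.204 = 3.69 × 10^-3 mol
Let x = n(Na2CO3), y = n(NaCl).
Titrant: 2x = 3.69 × 10^-3;  mass: 105.99x + 58.44y = 0.635
Solving, x = 1.85 × 10^-3 mol, y = 7.52 × 10^-3 mol
mass of Na2CO3 = 1.85 × 10^-3 × 105.99 = 0.196 g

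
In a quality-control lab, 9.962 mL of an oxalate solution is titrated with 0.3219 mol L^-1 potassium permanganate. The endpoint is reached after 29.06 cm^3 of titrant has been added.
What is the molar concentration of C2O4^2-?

2 MnO4^- + 5 C2O4^2- + 16 H^+ → 2 Mn^2+ + 10 CO2 + 8 H2O
n(KMnO4) = 0.02906 L × 0.3219 mol/L = 9.354 × 10^-3 mol
From the 5:2 mole ratio, n(C2O4^2-) = 5/2 × 9.354 × 10^-3 = 0.02339 mol
[C2O4^2-] = 0.02339 mol / 0.009962 L = 2.348 mol/L

2.348 mol/L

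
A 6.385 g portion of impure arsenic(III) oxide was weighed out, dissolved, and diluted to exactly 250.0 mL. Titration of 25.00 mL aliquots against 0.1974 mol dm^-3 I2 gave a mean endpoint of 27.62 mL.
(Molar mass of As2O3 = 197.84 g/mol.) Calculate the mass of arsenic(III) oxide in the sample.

As2O3 + 2 I2 + 2 H2O → As2O5 + 4 HI
n(I2) per titration = 0.02762 × 0.1974 = 5.452 × 10^-3 mol
From the 1:2 ratio, n(As2O3) in each aliquot = 1/2 × 5.452 × 10^-3 = 2.726 × 10^-3 mol
n(As2O3) in the whole flask = 2.726 × 10^-3 × 250.0/25.00 = 0.02726 mol
mass of As2O3 = 0.02726 × 197.84 = 5.393 g

5.393 g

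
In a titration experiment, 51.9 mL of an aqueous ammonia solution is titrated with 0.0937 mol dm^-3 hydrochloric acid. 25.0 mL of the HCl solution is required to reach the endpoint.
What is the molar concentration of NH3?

0.0451 mol/L

NH3 + HCl → NH4Cl
n(HCl) = 0.0250 L × 0.0937 mol/L = 2.34 × 10^-3 mol
n(NH3) = 2.34 × 10^-3 mol (1:1 mole ratio)
[NH3] = 2.34 × 10^-3 mol / 0.0519 L = 0.0451 mol/L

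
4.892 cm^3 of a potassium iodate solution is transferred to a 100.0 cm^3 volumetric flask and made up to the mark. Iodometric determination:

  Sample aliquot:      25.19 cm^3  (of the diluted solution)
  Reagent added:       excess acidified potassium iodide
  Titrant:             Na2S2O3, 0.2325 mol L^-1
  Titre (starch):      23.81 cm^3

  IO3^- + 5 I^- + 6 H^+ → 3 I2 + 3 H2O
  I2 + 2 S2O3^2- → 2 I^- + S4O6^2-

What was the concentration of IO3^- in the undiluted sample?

0.7487 mol/L

n(S2O3^2-) = 0.02381 × 0.2325 = 5.536 × 10^-3 mol
n(I2) = n(S2O3^2-)/2 = 2.768 × 10^-3 mol
From the 1:3 ratio, n(IO3^-) in the aliquot = 1/3 × 2.768 × 10^-3 = 9.226 × 10^-4 mol
[IO3^-]_dilute = 9.226 × 10^-4 / 0.02519 = 0.03663 mol/L
[IO3^-]_original = 0.03663 × 100.0/4.892 = 0.7487 mol/L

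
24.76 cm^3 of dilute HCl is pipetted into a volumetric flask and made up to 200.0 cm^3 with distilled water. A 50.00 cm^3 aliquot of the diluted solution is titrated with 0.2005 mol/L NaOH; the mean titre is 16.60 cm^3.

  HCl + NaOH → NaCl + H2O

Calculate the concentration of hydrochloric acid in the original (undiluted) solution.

0.5377 mol/L

n(NaOH) = 0.01660 × 0.2005 = 3.328 × 10^-3 mol
n(HCl) in the aliquot = 3.328 × 10^-3 mol (1:1 ratio)
[HCl]_dilute = 3.328 × 10^-3 / 0.05000 = 0.06657 mol/L
Dilution factor = 200.0 / 24.76 = 8.078
[HCl]_stock = 0.06657 × 8.078 = 0.5377 mol/L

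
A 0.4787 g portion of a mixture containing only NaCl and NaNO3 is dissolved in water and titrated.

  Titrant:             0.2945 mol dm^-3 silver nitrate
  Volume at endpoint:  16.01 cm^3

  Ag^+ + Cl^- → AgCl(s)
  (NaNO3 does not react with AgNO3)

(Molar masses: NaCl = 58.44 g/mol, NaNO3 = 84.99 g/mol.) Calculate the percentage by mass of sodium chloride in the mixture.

n(AgNO3) = 0.01601 × 0.2945 = 4.715 × 10^-3 mol
Let x = n(NaCl), y = n(NaNO3).
Titrant: 1x = 4.715 × 10^-3;  mass: 58.44x + 84.99y = 0.4787
Solving, x = 4.715 × 10^-3 mol, y = 2.390 × 10^-3 mol
mass of NaCl = 4.715 × 10^-3 × 58.44 = 0.2755 g
% NaCl = 0.2755 / 0.4787 × 100 = 57.56 %

57.56 %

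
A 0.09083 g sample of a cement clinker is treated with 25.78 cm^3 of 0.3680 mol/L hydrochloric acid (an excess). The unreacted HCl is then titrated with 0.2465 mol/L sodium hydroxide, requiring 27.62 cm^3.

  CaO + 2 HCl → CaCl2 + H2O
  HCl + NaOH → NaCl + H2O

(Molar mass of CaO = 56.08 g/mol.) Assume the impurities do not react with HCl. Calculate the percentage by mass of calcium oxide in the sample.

82.69 %

n(HCl) added = 0.02578 × 0.3680 = 9.487 × 10^-3 mol
n(NaOH) used in back-titration = 0.02762 × 0.2465 = 6.808 × 10^-3 mol
n(HCl) left over = 6.808 × 10^-3 mol (1:1 ratio)
n(HCl) consumed by analyte = 9.487 × 10^-3 − 6.808 × 10^-3 = 2.679 × 10^-3 mol
From the 1:2 ratio, n(CaO) = 1/2 × 2.679 × 10^-3 = 1.339 × 10^-3 mol
mass of CaO = 1.339 × 10^-3 × 56.08 = 0.07511 g
% CaO = 0.07511 / 0.09083 × 100 = 82.69 %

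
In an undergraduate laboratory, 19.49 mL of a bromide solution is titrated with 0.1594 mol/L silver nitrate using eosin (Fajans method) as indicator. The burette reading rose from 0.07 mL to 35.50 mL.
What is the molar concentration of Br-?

Ag^+ + Br^- → AgBr(s)
n(AgNO3) = 0.03543 L × 0.1594 mol/L = 5.648 × 10^-3 mol
n(Br-) = 5.648 × 10^-3 mol (1:1 mole ratio)
[Br-] = 5.648 × 10^-3 mol / 0.01949 L = 0.2898 mol/L

0.2898 mol/L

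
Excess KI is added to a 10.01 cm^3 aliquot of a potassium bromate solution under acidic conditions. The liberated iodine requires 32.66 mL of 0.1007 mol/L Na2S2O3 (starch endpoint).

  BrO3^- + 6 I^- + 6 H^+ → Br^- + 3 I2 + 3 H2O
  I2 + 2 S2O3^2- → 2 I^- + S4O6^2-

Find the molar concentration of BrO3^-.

n(S2O3^2-) = 0.03266 × 0.1007 = 3.289 × 10^-3 mol
n(I2) = n(S2O3^2-)/2 = 1.644 × 10^-3 mol
From the 1:3 ratio, n(BrO3^-) in the aliquot = 1/3 × 1.644 × 10^-3 = 5.481 × 10^-4 mol
[BrO3^-] = 5.481 × 10^-4 / 0.01001 = 0.05476 mol/L

0.05476 mol/L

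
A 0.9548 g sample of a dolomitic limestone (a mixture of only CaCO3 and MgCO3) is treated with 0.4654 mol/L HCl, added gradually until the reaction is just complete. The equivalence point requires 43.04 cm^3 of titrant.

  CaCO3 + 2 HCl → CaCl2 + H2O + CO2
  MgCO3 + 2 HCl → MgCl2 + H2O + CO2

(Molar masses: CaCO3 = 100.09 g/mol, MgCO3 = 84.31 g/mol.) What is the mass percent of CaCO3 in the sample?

73.34 %

n(HCl) = 0.04304 × 0.4654 = 0.02003 mol
Let x = n(CaCO3), y = n(MgCO3).
Titrant: 2x + 2y = 0.02003;  mass: 100.09x + 84.31y = 0.9548
Solving, x = 6.996 × 10^-3 mol, y = 3.019 × 10^-3 mol
mass of CaCO3 = 6.996 × 10^-3 × 100.09 = 0.7003 g
% CaCO3 = 0.7003 / 0.9548 × 100 = 73.34 %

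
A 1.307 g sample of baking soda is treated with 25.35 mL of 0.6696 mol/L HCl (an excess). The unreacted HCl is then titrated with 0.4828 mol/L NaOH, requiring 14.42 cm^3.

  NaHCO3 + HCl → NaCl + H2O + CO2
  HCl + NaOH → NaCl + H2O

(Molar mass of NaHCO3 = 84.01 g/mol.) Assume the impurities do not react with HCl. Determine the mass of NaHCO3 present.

n(HCl) added = 0.02535 × 0.6696 = 0.01697 mol
n(NaOH) used in back-titration = 0.01442 × 0.4828 = 6.962 × 10^-3 mol
n(HCl) left over = 6.962 × 10^-3 mol (1:1 ratio)
n(HCl) consumed by analyte = 0.01697 − 6.962 × 10^-3 = 0.01001 mol
n(NaHCO3) = 0.01001 mol (1:1 ratio)
mass of NaHCO3 = 0.01001 × 84.01 = 0.8411 g

0.8411 g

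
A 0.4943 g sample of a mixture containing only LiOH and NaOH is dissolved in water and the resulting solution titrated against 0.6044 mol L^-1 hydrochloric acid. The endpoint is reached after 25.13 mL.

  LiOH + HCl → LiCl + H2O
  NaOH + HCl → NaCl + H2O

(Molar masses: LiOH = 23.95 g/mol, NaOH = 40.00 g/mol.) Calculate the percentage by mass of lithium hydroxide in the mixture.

34.19 %

n(HCl) = 0.02513 × 0.6044 = 0.01519 mol
Let x = n(LiOH), y = n(NaOH).
Titrant: 1x + 1y = 0.01519;  mass: 23.95x + 40.00y = 0.4943
Solving, x = 7.056 × 10^-3 mol, y = 8.133 × 10^-3 mol
mass of LiOH = 7.056 × 10^-3 × 23.95 = 0.1690 g
% LiOH = 0.1690 / 0.4943 × 100 = 34.19 %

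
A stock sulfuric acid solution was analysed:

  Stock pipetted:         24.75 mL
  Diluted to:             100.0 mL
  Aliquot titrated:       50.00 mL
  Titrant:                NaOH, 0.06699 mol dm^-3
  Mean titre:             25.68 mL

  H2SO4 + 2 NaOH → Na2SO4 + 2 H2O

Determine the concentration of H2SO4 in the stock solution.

0.06951 mol/L

n(NaOH) = 0.02568 × 0.06699 = 1.720 × 10^-3 mol
From the 1:2 ratio, n(H2SO4) in the aliquot = 1/2 × 1.720 × 10^-3 = 8.602 × 10^-4 mol
[H2SO4]_dilute = 8.602 × 10^-4 / 0.05000 = 0.01720 mol/L
Dilution factor = 100.0 / 24.75 = 4.040
[H2SO4]_stock = 0.01720 × 4.040 = 0.06951 mol/L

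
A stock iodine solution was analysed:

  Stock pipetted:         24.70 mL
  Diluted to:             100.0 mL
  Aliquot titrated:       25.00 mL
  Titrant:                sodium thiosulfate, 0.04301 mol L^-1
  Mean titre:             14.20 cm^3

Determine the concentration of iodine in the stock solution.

0.04945 mol/L

I2 + 2 S2O3^2- → 2 I^- + S4O6^2-
n(Na2S2O3) = 0.01420 × 0.04301 = 6.107 × 10^-4 mol
From the 1:2 ratio, n(I2) in the aliquot = 1/2 × 6.107 × 10^-4 = 3.054 × 10^-4 mol
[I2]_dilute = 3.054 × 10^-4 / 0.02500 = 0.01221 mol/L
Dilution factor = 100.0 / 24.70 = 4.049
[I2]_stock = 0.01221 × 4.049 = 0.04945 mol/L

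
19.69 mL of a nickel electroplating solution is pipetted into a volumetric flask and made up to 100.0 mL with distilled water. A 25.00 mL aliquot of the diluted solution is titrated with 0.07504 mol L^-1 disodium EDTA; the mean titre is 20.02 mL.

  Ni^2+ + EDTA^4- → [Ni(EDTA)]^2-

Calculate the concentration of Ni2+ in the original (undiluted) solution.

0.3052 mol/L

n(EDTA) = 0.02002 × 0.07504 = 1.502 × 10^-3 mol
n(Ni2+) in the aliquot = 1.502 × 10^-3 mol (1:1 ratio)
[Ni2+]_dilute = 1.502 × 10^-3 / 0.02500 = 0.06009 mol/L
Dilution factor = 100.0 / 19.69 = 5.079
[Ni2+]_stock = 0.06009 × 5.079 = 0.3052 mol/L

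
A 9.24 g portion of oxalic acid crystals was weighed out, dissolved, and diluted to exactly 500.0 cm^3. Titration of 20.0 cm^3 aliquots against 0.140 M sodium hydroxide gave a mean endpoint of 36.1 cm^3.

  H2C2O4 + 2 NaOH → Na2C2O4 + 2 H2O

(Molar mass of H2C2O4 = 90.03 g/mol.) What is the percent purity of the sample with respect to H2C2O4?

61.6 %

n(NaOH) per titration = 0.0361 × 0.140 = 5.05 × 10^-3 mol
From the 1:2 ratio, n(H2C2O4) in each aliquot = 1/2 × 5.05 × 10^-3 = 2.53 × 10^-3 mol
n(H2C2O4) in the whole flask = 2.53 × 10^-3 × 500.0/20.0 = 0.0632 mol
mass of H2C2O4 = 0.0632 × 90.03 = 5.69 g
% H2C2O4 = 5.69 / 9.24 × 100 = 61.6 %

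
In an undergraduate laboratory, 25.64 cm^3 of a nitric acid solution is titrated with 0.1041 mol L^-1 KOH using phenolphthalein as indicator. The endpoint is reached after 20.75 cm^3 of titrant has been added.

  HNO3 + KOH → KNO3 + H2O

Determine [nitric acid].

n(KOH) = 0.02075 L × 0.1041 mol/L = 2.160 × 10^-3 mol
n(HNO3) = 2.160 × 10^-3 mol (1:1 mole ratio)
[HNO3] = 2.160 × 10^-3 mol / 0.02564 L = 0.08425 mol/L

0.08425 mol/L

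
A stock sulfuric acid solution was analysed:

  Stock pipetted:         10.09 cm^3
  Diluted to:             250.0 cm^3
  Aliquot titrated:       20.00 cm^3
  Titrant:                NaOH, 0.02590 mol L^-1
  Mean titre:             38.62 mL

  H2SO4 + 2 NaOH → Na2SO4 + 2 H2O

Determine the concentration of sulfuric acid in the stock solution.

n(NaOH) = 0.03862 × 0.02590 = 1.000 × 10^-3 mol
From the 1:2 ratio, n(H2SO4) in the aliquot = 1/2 × 1.000 × 10^-3 = 5.001 × 10^-4 mol
[H2SO4]_dilute = 5.001 × 10^-4 / 0.02000 = 0.02501 mol/L
Dilution factor = 250.0 / 10.09 = 24.78
[H2SO4]_stock = 0.02501 × 24.78 = 0.6196 mol/L

0.6196 mol/L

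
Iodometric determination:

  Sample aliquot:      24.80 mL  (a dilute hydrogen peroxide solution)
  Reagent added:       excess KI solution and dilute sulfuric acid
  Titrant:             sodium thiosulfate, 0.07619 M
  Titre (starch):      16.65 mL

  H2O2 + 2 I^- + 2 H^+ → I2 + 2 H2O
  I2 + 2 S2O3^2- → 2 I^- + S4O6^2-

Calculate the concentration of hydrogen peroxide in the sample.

0.02558 M

n(S2O3^2-) = 0.01665 × 0.07619 = 1.269 × 10^-3 mol
n(I2) = n(S2O3^2-)/2 = 6.343 × 10^-4 mol
n(H2O2) in the aliquot = 6.343 × 10^-4 mol (1:1 ratio)
[H2O2] = 6.343 × 10^-4 / 0.02480 = 0.02558 mol/L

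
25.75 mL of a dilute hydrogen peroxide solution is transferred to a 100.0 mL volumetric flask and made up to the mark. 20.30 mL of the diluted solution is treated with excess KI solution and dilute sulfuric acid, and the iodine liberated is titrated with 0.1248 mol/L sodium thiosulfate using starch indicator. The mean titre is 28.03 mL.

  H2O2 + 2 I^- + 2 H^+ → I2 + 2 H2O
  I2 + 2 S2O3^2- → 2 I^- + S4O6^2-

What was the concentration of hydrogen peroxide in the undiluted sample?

n(S2O3^2-) = 0.02803 × 0.1248 = 3.498 × 10^-3 mol
n(I2) = n(S2O3^2-)/2 = 1.749 × 10^-3 mol
n(H2O2) in the aliquot = 1.749 × 10^-3 mol (1:1 ratio)
[H2O2]_dilute = 1.749 × 10^-3 / 0.02030 = 0.08616 mol/L
[H2O2]_original = 0.08616 × 100.0/25.75 = 0.3346 mol/L

0.3346 mol/L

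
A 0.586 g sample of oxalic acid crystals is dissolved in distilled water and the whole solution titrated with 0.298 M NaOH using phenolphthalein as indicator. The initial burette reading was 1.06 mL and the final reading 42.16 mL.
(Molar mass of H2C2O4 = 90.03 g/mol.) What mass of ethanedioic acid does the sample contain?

H2C2O4 + 2 NaOH → Na2C2O4 + 2 H2O
n(NaOH) = 0.0411 L × 0.298 mol/L = 0.0122 mol
From the 1:2 ratio, n(H2C2O4) = 1/2 × 0.0122 = 6.12 × 10^-3 mol
mass of H2C2O4 = 6.12 × 10^-3 × 90.03 g/mol = 0.551 g

0.551 g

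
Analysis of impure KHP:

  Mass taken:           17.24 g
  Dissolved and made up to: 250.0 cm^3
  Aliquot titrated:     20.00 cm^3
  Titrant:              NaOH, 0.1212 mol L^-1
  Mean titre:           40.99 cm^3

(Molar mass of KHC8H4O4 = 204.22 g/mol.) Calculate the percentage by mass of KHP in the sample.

73.56 %

KHC8H4O4 + NaOH → KNaC8H4O4 + H2O
n(NaOH) per titration = 0.04099 × 0.1212 = 4.968 × 10^-3 mol
n(KHC8H4O4) in each aliquot = 4.968 × 10^-3 mol (1:1 ratio)
n(KHC8H4O4) in the whole flask = 4.968 × 10^-3 × 250.0/20.00 = 0.06210 mol
mass of KHC8H4O4 = 0.06210 × 204.22 = 12.68 g
% KHC8H4O4 = 12.68 / 17.24 × 100 = 73.56 %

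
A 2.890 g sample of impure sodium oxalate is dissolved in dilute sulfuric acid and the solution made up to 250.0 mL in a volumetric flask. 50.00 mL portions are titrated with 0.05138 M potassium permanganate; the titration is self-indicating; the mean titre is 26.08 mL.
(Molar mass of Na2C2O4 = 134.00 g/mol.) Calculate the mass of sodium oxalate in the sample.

2 MnO4^- + 5 C2O4^2- + 16 H^+ → 2 Mn^2+ + 10 CO2 + 8 H2O
n(KMnO4) per titration = 0.02608 × 0.05138 = 1.340 × 10^-3 mol
From the 5:2 ratio, n(Na2C2O4) in each aliquot = 5/2 × 1.340 × 10^-3 = 3.350 × 10^-3 mol
n(Na2C2O4) in the whole flask = 3.350 × 10^-3 × 250.0/50.00 = 0.01675 mol
mass of Na2C2O4 = 0.01675 × 134.00 = 2.244 g

2.244 g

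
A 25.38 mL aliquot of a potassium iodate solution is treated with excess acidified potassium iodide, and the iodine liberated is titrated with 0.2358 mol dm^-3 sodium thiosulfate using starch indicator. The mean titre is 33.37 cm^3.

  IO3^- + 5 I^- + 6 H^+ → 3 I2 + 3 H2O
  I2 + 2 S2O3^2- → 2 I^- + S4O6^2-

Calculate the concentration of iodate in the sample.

0.05167 mol/L

n(S2O3^2-) = 0.03337 × 0.2358 = 7.869 × 10^-3 mol
n(I2) = n(S2O3^2-)/2 = 3.934 × 10^-3 mol
From the 1:3 ratio, n(IO3^-) in the aliquot = 1/3 × 3.934 × 10^-3 = 1.311 × 10^-3 mol
[IO3^-] = 1.311 × 10^-3 / 0.02538 = 0.05167 mol/L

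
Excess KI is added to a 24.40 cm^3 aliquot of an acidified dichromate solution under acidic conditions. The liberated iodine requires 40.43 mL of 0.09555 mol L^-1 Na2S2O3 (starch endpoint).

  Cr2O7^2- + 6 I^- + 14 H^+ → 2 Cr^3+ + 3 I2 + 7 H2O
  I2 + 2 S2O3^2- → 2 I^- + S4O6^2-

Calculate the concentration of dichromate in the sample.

0.02639 mol/L

n(S2O3^2-) = 0.04043 × 0.09555 = 3.863 × 10^-3 mol
n(I2) = n(S2O3^2-)/2 = 1.932 × 10^-3 mol
From the 1:3 ratio, n(Cr2O7^2-) in the aliquot = 1/3 × 1.932 × 10^-3 = 6.438 × 10^-4 mol
[Cr2O7^2-] = 6.438 × 10^-4 / 0.02440 = 0.02639 mol/L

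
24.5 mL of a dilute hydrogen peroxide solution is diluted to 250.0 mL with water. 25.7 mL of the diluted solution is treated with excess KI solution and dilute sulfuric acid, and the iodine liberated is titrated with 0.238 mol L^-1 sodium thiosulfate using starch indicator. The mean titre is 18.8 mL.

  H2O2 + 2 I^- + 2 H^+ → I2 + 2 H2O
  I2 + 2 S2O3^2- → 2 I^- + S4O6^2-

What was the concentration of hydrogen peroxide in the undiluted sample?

0.888 mol/L

n(S2O3^2-) = 0.0188 × 0.238 = 4.47 × 10^-3 mol
n(I2) = n(S2O3^2-)/2 = 2.24 × 10^-3 mol
n(H2O2) in the aliquot = 2.24 × 10^-3 mol (1:1 ratio)
[H2O2]_dilute = 2.24 × 10^-3 / 0.0257 = 0.0871 mol/L
[H2O2]_original = 0.0871 × 250.0/24.5 = 0.888 mol/L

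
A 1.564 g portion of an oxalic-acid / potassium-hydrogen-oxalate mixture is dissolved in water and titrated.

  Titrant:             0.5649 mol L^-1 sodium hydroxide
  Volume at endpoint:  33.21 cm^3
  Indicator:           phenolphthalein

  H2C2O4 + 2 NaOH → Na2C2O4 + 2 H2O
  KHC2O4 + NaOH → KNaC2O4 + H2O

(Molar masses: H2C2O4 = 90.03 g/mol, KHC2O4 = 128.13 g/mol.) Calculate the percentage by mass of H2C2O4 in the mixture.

29.08 %

n(NaOH) = 0.03321 × 0.5649 = 0.01876 mol
Let x = n(H2C2O4), y = n(KHC2O4).
Titrant: 2x + 1y = 0.01876;  mass: 90.03x + 128.13y = 1.564
Solving, x = 5.052 × 10^-3 mol, y = 8.657 × 10^-3 mol
mass of H2C2O4 = 5.052 × 10^-3 × 90.03 = 0.4548 g
% H2C2O4 = 0.4548 / 1.564 × 100 = 29.08 %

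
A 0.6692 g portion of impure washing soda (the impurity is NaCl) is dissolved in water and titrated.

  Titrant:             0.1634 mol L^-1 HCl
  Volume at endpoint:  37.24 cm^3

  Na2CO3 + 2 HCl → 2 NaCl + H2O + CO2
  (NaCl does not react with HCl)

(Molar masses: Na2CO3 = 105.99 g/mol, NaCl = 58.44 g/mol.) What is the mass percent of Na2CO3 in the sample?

n(HCl) = 0.03724 × 0.1634 = 6.085 × 10^-3 mol
Let x = n(Na2CO3), y = n(NaCl).
Titrant: 2x = 6.085 × 10^-3;  mass: 105.99x + 58.44y = 0.6692
Solving, x = 3.043 × 10^-3 mol, y = 5.933 × 10^-3 mol
mass of Na2CO3 = 3.043 × 10^-3 × 105.99 = 0.3225 g
% Na2CO3 = 0.3225 / 0.6692 × 100 = 48.19 %

48.19 %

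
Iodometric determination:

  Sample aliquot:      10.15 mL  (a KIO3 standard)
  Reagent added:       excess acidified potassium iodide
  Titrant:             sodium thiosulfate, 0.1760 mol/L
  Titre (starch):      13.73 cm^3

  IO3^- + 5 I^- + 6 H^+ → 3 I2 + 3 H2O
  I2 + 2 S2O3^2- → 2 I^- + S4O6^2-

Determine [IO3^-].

0.03968 mol/L

n(S2O3^2-) = 0.01373 × 0.1760 = 2.416 × 10^-3 mol
n(I2) = n(S2O3^2-)/2 = 1.208 × 10^-3 mol
From the 1:3 ratio, n(IO3^-) in the aliquot = 1/3 × 1.208 × 10^-3 = 4.027 × 10^-4 mol
[IO3^-] = 4.027 × 10^-4 / 0.01015 = 0.03968 mol/L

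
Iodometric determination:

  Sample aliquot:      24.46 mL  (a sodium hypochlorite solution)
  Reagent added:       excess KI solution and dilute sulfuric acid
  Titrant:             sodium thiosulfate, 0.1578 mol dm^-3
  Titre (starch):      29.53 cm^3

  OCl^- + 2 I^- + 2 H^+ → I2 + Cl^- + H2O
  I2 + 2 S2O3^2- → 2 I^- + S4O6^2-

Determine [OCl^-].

0.09525 mol/L

n(S2O3^2-) = 0.02953 × 0.1578 = 4.660 × 10^-3 mol
n(I2) = n(S2O3^2-)/2 = 2.330 × 10^-3 mol
n(OCl^-) in the aliquot = 2.330 × 10^-3 mol (1:1 ratio)
[OCl^-] = 2.330 × 10^-3 / 0.02446 = 0.09525 mol/L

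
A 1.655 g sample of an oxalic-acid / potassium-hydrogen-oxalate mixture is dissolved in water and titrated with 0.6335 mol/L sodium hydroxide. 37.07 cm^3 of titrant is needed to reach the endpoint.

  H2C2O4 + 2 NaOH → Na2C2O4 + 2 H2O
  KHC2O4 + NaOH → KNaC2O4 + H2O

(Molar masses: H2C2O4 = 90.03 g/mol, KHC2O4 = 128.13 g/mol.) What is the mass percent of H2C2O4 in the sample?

44.31 %

n(NaOH) = 0.03707 × 0.6335 = 0.02348 mol
Let x = n(H2C2O4), y = n(KHC2O4).
Titrant: 2x + 1y = 0.02348;  mass: 90.03x + 128.13y = 1.655
Solving, x = 8.145 × 10^-3 mol, y = 7.193 × 10^-3 mol
mass of H2C2O4 = 8.145 × 10^-3 × 90.03 = 0.7333 g
% H2C2O4 = 0.7333 / 1.655 × 100 = 44.31 %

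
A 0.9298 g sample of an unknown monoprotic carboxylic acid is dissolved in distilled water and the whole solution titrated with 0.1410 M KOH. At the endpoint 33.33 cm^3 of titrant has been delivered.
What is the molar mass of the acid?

n(KOH) = 0.03333 L × 0.1410 mol/L = 4.700 × 10^-3 mol
n(HA) = 4.700 × 10^-3 mol (1:1 ratio)
M = m / n = 0.9298 g / 4.700 × 10^-3 mol = 197.8 g/mol

197.8 g/mol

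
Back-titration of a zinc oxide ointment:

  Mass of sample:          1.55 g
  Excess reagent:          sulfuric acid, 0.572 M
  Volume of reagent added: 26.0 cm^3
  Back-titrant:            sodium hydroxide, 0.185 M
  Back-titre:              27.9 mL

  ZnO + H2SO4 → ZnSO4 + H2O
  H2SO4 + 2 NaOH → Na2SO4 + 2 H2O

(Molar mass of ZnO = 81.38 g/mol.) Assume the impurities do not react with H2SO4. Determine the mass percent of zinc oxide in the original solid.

n(H2SO4) added = 0.0260 × 0.572 = 0.0149 mol
n(NaOH) used in back-titration = 0.0279 × 0.185 = 5.16 × 10^-3 mol
From the 1:2 ratio, n(H2SO4) left over = 1/2 × 5.16 × 10^-3 = 2.58 × 10^-3 mol
n(H2SO4) consumed by analyte = 0.0149 − 2.58 × 10^-3 = 0.0123 mol
n(ZnO) = 0.0123 mol (1:1 ratio)
mass of ZnO = 0.0123 × 81.38 = 1.00 g
% ZnO = 1.00 / 1.55 × 100 = 64.5 %

64.5 %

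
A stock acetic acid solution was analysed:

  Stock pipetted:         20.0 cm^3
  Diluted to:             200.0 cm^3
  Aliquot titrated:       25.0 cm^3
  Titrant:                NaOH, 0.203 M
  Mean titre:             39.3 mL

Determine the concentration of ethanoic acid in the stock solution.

CH3COOH + NaOH → CH3COONa + H2O
n(NaOH) = 0.0393 × 0.203 = 7.98 × 10^-3 mol
n(CH3COOH) in the aliquot = 7.98 × 10^-3 mol (1:1 ratio)
[CH3COOH]_dilute = 7.98 × 10^-3 / 0.0250 = 0.319 mol/L
Dilution factor = 200.0 / 20.0 = 10.00
[CH3COOH]_stock = 0.319 × 10.00 = 3.19 mol/L

3.19 M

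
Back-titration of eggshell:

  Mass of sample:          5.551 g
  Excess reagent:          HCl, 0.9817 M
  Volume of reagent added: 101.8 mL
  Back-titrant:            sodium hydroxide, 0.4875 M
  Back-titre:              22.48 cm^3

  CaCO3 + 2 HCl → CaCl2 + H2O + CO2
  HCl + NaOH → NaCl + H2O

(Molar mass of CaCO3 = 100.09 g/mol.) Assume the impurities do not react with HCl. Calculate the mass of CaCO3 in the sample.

n(HCl) added = 0.1018 × 0.9817 = 0.09994 mol
n(NaOH) used in back-titration = 0.02248 × 0.4875 = 0.01096 mol
n(HCl) left over = 0.01096 mol (1:1 ratio)
n(HCl) consumed by analyte = 0.09994 − 0.01096 = 0.08898 mol
From the 1:2 ratio, n(CaCO3) = 1/2 × 0.08898 = 0.04449 mol
mass of CaCO3 = 0.04449 × 100.09 = 4.453 g

4.453 g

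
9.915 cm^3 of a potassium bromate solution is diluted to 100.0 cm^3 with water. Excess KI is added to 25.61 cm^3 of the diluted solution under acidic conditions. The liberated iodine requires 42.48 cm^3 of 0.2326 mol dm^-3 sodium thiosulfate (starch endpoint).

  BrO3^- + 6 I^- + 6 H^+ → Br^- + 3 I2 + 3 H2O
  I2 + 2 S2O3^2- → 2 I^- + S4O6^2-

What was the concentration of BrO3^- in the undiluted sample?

n(S2O3^2-) = 0.04248 × 0.2326 = 9.881 × 10^-3 mol
n(I2) = n(S2O3^2-)/2 = 4.940 × 10^-3 mol
From the 1:3 ratio, n(BrO3^-) in the aliquot = 1/3 × 4.940 × 10^-3 = 1.647 × 10^-3 mol
[BrO3^-]_dilute = 1.647 × 10^-3 / 0.02561 = 0.06430 mol/L
[BrO3^-]_original = 0.06430 × 100.0/9.915 = 0.6485 mol/L

0.6485 mol/L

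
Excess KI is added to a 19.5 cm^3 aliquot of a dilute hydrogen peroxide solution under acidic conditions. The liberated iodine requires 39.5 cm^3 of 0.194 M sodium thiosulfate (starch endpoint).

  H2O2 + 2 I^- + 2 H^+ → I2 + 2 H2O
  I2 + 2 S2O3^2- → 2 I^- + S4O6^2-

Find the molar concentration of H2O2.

0.196 M

n(S2O3^2-) = 0.0395 × 0.194 = 7.66 × 10^-3 mol
n(I2) = n(S2O3^2-)/2 = 3.83 × 10^-3 mol
n(H2O2) in the aliquot = 3.83 × 10^-3 mol (1:1 ratio)
[H2O2] = 3.83 × 10^-3 / 0.0195 = 0.196 mol/L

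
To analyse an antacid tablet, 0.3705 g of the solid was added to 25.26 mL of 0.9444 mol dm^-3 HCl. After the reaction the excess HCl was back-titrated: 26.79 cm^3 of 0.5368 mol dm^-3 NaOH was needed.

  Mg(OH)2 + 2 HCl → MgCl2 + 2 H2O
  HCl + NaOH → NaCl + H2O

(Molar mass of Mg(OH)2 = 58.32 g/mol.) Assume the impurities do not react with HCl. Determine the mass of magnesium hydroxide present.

n(HCl) added = 0.02526 × 0.9444 = 0.02386 mol
n(NaOH) used in back-titration = 0.02679 × 0.5368 = 0.01438 mol
n(HCl) left over = 0.01438 mol (1:1 ratio)
n(HCl) consumed by analyte = 0.02386 − 0.01438 = 9.475 × 10^-3 mol
From the 1:2 ratio, n(Mg(OH)2) = 1/2 × 9.475 × 10^-3 = 4.737 × 10^-3 mol
mass of Mg(OH)2 = 4.737 × 10^-3 × 58.32 = 0.2763 g

0.2763 g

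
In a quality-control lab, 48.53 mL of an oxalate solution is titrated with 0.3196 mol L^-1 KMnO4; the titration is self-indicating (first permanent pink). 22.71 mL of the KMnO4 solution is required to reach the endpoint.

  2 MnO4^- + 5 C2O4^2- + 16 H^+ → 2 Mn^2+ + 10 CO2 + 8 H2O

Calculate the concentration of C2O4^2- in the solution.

0.3739 mol/L

n(KMnO4) = 0.02271 L × 0.3196 mol/L = 7.258 × 10^-3 mol
From the 5:2 mole ratio, n(C2O4^2-) = 5/2 × 7.258 × 10^-3 = 0.01815 mol
[C2O4^2-] = 0.01815 mol / 0.04853 L = 0.3739 mol/L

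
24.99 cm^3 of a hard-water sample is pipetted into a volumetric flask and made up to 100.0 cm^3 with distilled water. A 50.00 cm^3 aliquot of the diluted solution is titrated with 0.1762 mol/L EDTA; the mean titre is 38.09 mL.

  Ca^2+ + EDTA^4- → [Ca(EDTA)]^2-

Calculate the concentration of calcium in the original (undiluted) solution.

n(EDTA) = 0.03809 × 0.1762 = 6.711 × 10^-3 mol
n(Ca2+) in the aliquot = 6.711 × 10^-3 mol (1:1 ratio)
[Ca2+]_dilute = 6.711 × 10^-3 / 0.05000 = 0.1342 mol/L
Dilution factor = 100.0 / 24.99 = 4.002
[Ca2+]_stock = 0.1342 × 4.002 = 0.5371 mol/L

0.5371 mol/L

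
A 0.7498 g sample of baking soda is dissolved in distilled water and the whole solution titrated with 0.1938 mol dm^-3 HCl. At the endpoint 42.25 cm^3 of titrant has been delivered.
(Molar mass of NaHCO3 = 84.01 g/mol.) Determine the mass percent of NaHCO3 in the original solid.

NaHCO3 + HCl → NaCl + H2O + CO2
n(HCl) = 0.04225 L × 0.1938 mol/L = 8.188 × 10^-3 mol
n(NaHCO3) = 8.188 × 10^-3 mol (1:1 ratio)
mass of NaHCO3 = 8.188 × 10^-3 × 84.01 g/mol = 0.6879 g
% NaHCO3 = 0.6879 / 0.7498 × 100 = 91.74 %

91.74 %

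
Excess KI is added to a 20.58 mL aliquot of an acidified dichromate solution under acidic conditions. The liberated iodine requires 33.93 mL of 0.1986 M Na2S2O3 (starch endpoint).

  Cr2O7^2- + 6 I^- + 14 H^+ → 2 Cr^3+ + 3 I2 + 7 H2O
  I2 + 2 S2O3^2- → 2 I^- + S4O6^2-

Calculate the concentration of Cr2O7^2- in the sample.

n(S2O3^2-) = 0.03393 × 0.1986 = 6.738 × 10^-3 mol
n(I2) = n(S2O3^2-)/2 = 3.369 × 10^-3 mol
From the 1:3 ratio, n(Cr2O7^2-) in the aliquot = 1/3 × 3.369 × 10^-3 = 1.123 × 10^-3 mol
[Cr2O7^2-] = 1.123 × 10^-3 / 0.02058 = 0.05457 mol/L

0.05457 M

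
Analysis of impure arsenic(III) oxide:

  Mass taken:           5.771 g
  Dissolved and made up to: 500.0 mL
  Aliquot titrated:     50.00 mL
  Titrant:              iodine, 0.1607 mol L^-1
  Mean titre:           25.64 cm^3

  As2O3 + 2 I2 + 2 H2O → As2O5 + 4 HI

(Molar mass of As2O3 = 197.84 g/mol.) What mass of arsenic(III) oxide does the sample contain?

4.076 g

n(I2) per titration = 0.02564 × 0.1607 = 4.120 × 10^-3 mol
From the 1:2 ratio, n(As2O3) in each aliquot = 1/2 × 4.120 × 10^-3 = 2.060 × 10^-3 mol
n(As2O3) in the whole flask = 2.060 × 10^-3 × 500.0/50.00 = 0.02060 mol
mass of As2O3 = 0.02060 × 197.84 = 4.076 g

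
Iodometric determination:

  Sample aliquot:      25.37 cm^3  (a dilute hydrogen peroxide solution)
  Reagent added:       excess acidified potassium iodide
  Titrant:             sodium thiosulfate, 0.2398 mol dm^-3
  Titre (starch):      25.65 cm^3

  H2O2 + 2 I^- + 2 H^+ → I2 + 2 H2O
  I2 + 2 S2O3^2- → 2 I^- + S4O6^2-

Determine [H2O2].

n(S2O3^2-) = 0.02565 × 0.2398 = 6.151 × 10^-3 mol
n(I2) = n(S2O3^2-)/2 = 3.075 × 10^-3 mol
n(H2O2) in the aliquot = 3.075 × 10^-3 mol (1:1 ratio)
[H2O2] = 3.075 × 10^-3 / 0.02537 = 0.1212 mol/L

0.1212 mol/L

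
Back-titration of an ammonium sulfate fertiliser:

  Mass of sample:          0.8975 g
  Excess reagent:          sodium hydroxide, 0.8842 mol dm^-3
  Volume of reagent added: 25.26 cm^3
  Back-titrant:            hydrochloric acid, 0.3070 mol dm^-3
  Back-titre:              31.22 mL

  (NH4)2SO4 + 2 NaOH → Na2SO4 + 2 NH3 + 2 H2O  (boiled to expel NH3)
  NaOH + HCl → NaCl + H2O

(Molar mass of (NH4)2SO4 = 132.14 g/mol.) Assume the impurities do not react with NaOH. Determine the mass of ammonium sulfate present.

0.8424 g

n(NaOH) added = 0.02526 × 0.8842 = 0.02233 mol
n(HCl) used in back-titration = 0.03122 × 0.3070 = 9.585 × 10^-3 mol
n(NaOH) left over = 9.585 × 10^-3 mol (1:1 ratio)
n(NaOH) consumed by analyte = 0.02233 − 9.585 × 10^-3 = 0.01275 mol
From the 1:2 ratio, n((NH4)2SO4) = 1/2 × 0.01275 = 6.375 × 10^-3 mol
mass of (NH4)2SO4 = 6.375 × 10^-3 × 132.14 = 0.8424 g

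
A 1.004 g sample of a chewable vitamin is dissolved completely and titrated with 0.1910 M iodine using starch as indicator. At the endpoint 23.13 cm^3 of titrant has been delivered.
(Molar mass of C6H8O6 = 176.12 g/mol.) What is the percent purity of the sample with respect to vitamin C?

C6H8O6 + I2 → C6H6O6 + 2 HI
n(I2) = 0.02313 L × 0.1910 mol/L = 4.418 × 10^-3 mol
n(C6H8O6) = 4.418 × 10^-3 mol (1:1 ratio)
mass of C6H8O6 = 4.418 × 10^-3 × 176.12 g/mol = 0.7781 g
% C6H8O6 = 0.7781 / 1.004 × 100 = 77.50 %

77.50 %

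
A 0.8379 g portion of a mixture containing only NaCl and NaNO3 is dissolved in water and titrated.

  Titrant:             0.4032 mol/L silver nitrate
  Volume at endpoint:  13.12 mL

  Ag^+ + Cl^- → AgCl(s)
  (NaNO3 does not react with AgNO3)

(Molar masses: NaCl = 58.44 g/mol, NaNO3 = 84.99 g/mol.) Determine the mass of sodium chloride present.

n(AgNO3) = 0.01312 × 0.4032 = 5.290 × 10^-3 mol
Let x = n(NaCl), y = n(NaNO3).
Titrant: 1x = 5.290 × 10^-3;  mass: 58.44x + 84.99y = 0.8379
Solving, x = 5.290 × 10^-3 mol, y = 6.221 × 10^-3 mol
mass of NaCl = 5.290 × 10^-3 × 58.44 = 0.3091 g

0.3091 g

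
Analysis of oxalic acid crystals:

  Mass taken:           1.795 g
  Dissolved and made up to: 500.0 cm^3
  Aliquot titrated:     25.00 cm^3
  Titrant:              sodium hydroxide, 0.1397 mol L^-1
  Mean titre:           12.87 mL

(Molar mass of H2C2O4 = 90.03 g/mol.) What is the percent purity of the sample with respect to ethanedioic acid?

90.18 %

H2C2O4 + 2 NaOH → Na2C2O4 + 2 H2O
n(NaOH) per titration = 0.01287 × 0.1397 = 1.798 × 10^-3 mol
From the 1:2 ratio, n(H2C2O4) in each aliquot = 1/2 × 1.798 × 10^-3 = 8.990 × 10^-4 mol
n(H2C2O4) in the whole flask = 8.990 × 10^-4 × 500.0/25.00 = 0.01798 mol
mass of H2C2O4 = 0.01798 × 90.03 = 1.619 g
% H2C2O4 = 1.619 / 1.795 × 100 = 90.18 %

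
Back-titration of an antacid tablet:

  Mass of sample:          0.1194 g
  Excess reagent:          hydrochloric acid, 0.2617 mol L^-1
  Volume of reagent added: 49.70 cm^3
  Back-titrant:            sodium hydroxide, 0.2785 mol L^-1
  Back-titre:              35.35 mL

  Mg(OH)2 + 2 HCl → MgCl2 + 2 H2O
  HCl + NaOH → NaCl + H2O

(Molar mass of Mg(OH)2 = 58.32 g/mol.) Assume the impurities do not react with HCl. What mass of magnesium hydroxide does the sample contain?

0.09219 g

n(HCl) added = 0.04970 × 0.2617 = 0.01301 mol
n(NaOH) used in back-titration = 0.03535 × 0.2785 = 9.845 × 10^-3 mol
n(HCl) left over = 9.845 × 10^-3 mol (1:1 ratio)
n(HCl) consumed by analyte = 0.01301 − 9.845 × 10^-3 = 3.162 × 10^-3 mol
From the 1:2 ratio, n(Mg(OH)2) = 1/2 × 3.162 × 10^-3 = 1.581 × 10^-3 mol
mass of Mg(OH)2 = 1.581 × 10^-3 × 58.32 = 0.09219 g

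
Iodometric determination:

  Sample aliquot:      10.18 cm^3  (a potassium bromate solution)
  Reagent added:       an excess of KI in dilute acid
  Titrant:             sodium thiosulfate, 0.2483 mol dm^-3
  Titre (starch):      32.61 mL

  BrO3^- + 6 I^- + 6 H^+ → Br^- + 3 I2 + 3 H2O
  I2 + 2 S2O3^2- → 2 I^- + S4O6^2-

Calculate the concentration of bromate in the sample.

n(S2O3^2-) = 0.03261 × 0.2483 = 8.097 × 10^-3 mol
n(I2) = n(S2O3^2-)/2 = 4.049 × 10^-3 mol
From the 1:3 ratio, n(BrO3^-) in the aliquot = 1/3 × 4.049 × 10^-3 = 1.350 × 10^-3 mol
[BrO3^-] = 1.350 × 10^-3 / 0.01018 = 0.1326 mol/L

0.1326 mol/L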